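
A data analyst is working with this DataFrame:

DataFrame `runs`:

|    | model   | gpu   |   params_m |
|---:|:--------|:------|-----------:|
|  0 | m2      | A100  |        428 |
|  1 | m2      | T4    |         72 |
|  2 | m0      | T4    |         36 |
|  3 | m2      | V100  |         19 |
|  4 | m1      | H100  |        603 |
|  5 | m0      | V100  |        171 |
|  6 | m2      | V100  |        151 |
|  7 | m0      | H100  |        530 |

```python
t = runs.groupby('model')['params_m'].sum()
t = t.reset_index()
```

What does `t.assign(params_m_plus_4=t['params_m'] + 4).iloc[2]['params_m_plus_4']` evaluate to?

674

group by model, sum of params_m:
model
m0    737
m1    603
m2    670
Name: params_m, dtype: int64
reset_index():
  model  params_m
0    m0       737
1    m1       603
2    m2       670
add column params_m_plus_4 = t['params_m'] + 4:
  model  params_m  params_m_plus_4
0    m0       737              741
1    m1       603              607
2    m2       670              674
value at position 2, column 'params_m_plus_4' → 674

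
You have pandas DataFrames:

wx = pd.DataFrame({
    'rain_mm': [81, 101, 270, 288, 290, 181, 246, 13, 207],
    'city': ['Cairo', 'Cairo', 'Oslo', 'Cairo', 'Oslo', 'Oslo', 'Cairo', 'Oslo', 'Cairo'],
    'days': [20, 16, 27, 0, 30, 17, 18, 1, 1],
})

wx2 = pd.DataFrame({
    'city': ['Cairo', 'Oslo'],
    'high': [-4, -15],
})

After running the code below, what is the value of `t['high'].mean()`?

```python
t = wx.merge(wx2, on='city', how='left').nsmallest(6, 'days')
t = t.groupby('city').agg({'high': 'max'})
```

-9.5

merge on 'city' (how='left') → 9 rows:
   rain_mm   city  days  high
0       81  Cairo    20    -4
1      101  Cairo    16    -4
2      270   Oslo    27   -15
3      288  Cairo     0    -4
4      290   Oslo    30   -15
5      181   Oslo    17   -15
6      246  Cairo    18    -4
7       13   Oslo     1   -15
8      207  Cairo     1    -4
take 6 rows with smallest days:
   rain_mm   city  days  high
3      288  Cairo     0    -4
7       13   Oslo     1   -15
8      207  Cairo     1    -4
1      101  Cairo    16    -4
5      181   Oslo    17   -15
6      246  Cairo    18    -4
group by city, max of high:
       high
city       
Cairo    -4
Oslo    -15
mean of column 'high' → -9.5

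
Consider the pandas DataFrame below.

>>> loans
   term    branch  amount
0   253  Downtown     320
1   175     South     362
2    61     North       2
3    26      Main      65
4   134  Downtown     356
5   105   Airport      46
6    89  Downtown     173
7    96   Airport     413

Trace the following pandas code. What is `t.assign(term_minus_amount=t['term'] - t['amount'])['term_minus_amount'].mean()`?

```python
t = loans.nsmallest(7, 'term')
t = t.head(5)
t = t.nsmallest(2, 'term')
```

10.0

take 7 rows with smallest term:
   term    branch  amount
3    26      Main      65
2    61     North       2
6    89  Downtown     173
7    96   Airport     413
5   105   Airport      46
4   134  Downtown     356
1   175     South     362
take first 5 rows:
   term    branch  amount
3    26      Main      65
2    61     North       2
6    89  Downtown     173
7    96   Airport     413
5   105   Airport      46
take 2 rows with smallest term:
   term branch  amount
3    26   Main      65
2    61  North       2
add column term_minus_amount = t['term'] - t['amount']:
   term branch  amount  term_minus_amount
3    26   Main      65                -39
2    61  North       2                 59
Then the mean of column 'term_minus_amount': 10.0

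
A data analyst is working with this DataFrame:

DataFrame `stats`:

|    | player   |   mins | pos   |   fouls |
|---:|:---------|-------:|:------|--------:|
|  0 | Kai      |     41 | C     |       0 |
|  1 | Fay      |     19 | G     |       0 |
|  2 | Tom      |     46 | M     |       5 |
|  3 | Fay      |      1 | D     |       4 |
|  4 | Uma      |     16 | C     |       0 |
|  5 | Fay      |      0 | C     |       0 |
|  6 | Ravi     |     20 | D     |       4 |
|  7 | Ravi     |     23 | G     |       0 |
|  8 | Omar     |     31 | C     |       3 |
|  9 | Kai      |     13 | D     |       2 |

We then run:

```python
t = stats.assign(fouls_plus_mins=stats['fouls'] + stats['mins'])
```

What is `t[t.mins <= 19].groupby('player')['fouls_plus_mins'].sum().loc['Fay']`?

24

add column fouls_plus_mins = stats['fouls'] + stats['mins']:
  player  mins pos  fouls  fouls_plus_mins
0    Kai    41   C      0               41
1    Fay    19   G      0               19
2    Tom    46   M      5               51
3    Fay     1   D      4                5
4    Uma    16   C      0               16
5    Fay     0   C      0                0
6   Ravi    20   D      4               24
7   Ravi    23   G      0               23
8   Omar    31   C      3               34
9    Kai    13   D      2               15
filter rows where mins <= 19:
  player  mins pos  fouls  fouls_plus_mins
1    Fay    19   G      0               19
3    Fay     1   D      4                5
4    Uma    16   C      0               16
5    Fay     0   C      0                0
9    Kai    13   D      2               15
group by player, sum of fouls_plus_mins:
player
Fay    24
Kai    15
Uma    16
Name: fouls_plus_mins, dtype: int64
Taking the value at index 'Fay' gives 24.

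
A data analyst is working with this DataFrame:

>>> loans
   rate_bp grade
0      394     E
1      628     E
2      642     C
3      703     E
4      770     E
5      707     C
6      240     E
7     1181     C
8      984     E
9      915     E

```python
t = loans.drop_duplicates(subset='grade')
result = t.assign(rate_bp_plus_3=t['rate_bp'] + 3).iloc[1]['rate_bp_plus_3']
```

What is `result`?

drop duplicate grade (keep=first):
   rate_bp grade
0      394     E
2      642     C
add column rate_bp_plus_3 = t['rate_bp'] + 3:
   rate_bp grade  rate_bp_plus_3
0      394     E             397
2      642     C             645
So iloc[1]['rate_bp_plus_3'] = 645.

645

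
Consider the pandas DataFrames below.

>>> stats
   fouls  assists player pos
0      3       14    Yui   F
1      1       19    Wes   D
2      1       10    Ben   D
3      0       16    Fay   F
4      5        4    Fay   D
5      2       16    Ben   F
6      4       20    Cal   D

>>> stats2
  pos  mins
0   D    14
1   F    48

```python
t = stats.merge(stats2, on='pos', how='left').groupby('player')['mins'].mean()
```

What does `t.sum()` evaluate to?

merge on 'pos' (how='left') → 7 rows:
   fouls  assists player pos  mins
0      3       14    Yui   F    48
1      1       19    Wes   D    14
2      1       10    Ben   D    14
3      0       16    Fay   F    48
4      5        4    Fay   D    14
5      2       16    Ben   F    48
6      4       20    Cal   D    14
group by player, mean of mins:
player
Ben    31.0
Cal    14.0
Fay    31.0
Wes    14.0
Yui    48.0
Name: mins, dtype: float64
Then the sum of the resulting series: 138.0

138.0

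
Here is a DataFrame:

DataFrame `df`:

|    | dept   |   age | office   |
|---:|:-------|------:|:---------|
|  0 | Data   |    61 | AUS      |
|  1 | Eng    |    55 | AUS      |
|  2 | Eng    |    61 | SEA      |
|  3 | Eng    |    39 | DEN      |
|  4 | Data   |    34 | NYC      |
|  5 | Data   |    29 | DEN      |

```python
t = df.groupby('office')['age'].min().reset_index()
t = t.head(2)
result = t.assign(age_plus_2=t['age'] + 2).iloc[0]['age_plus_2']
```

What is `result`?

group by office, min of age:
office
AUS    55
DEN    29
NYC    34
SEA    61
Name: age, dtype: int64
reset_index():
  office  age
0    AUS   55
1    DEN   29
2    NYC   34
3    SEA   61
take first 2 rows:
  office  age
0    AUS   55
1    DEN   29
add column age_plus_2 = t['age'] + 2:
  office  age  age_plus_2
0    AUS   55          57
1    DEN   29          31

57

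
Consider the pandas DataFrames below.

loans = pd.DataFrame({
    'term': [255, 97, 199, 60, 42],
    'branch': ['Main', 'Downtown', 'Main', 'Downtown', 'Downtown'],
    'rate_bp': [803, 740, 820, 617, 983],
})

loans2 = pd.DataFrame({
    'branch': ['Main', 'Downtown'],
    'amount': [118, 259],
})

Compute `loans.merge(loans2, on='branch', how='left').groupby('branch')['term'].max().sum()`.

352

merge on 'branch' (how='left') → 5 rows:
   term    branch  rate_bp  amount
0   255      Main      803     118
1    97  Downtown      740     259
2   199      Main      820     118
3    60  Downtown      617     259
4    42  Downtown      983     259
group by branch, max of term:
branch
Downtown     97
Main        255
Name: term, dtype: int64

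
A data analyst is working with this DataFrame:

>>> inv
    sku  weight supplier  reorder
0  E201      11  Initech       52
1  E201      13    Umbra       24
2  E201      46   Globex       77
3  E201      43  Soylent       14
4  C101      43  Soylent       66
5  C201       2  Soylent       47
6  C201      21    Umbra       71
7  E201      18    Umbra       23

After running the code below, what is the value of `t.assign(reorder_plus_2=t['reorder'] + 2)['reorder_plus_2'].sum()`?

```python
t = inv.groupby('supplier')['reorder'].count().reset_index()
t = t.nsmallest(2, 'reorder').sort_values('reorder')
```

6

group by supplier, count of reorder:
supplier
Globex     1
Initech    1
Soylent    3
Umbra      3
Name: reorder, dtype: int64
reset_index():
  supplier  reorder
0   Globex        1
1  Initech        1
2  Soylent        3
3    Umbra        3
take 2 rows with smallest reorder:
  supplier  reorder
0   Globex        1
1  Initech        1
sort by reorder:
  supplier  reorder
0   Globex        1
1  Initech        1
add column reorder_plus_2 = t['reorder'] + 2:
  supplier  reorder  reorder_plus_2
0   Globex        1               3
1  Initech        1               3
sum of column 'reorder_plus_2' → 6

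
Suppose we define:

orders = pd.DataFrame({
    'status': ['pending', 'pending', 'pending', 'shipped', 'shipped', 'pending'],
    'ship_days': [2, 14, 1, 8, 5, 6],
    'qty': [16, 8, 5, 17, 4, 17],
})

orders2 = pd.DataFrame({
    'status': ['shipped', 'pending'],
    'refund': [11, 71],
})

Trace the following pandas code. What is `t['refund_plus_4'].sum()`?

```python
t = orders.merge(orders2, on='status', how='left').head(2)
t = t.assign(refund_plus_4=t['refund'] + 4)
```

150

merge on 'status' (how='left') → 6 rows:
    status  ship_days  qty  refund
0  pending          2   16      71
1  pending         14    8      71
2  pending          1    5      71
3  shipped          8   17      11
4  shipped          5    4      11
5  pending          6   17      71
take first 2 rows:
    status  ship_days  qty  refund
0  pending          2   16      71
1  pending         14    8      71
add column refund_plus_4 = t['refund'] + 4:
    status  ship_days  qty  refund  refund_plus_4
0  pending          2   16      71             75
1  pending         14    8      71             75
So sum() = 150.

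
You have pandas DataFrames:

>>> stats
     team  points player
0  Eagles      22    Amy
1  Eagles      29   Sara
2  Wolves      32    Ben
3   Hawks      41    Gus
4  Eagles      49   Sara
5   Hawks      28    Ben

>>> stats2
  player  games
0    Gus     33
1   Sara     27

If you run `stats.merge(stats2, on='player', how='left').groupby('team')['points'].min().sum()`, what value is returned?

merge on 'player' (how='left') → 6 rows:
     team  points player  games
0  Eagles      22    Amy    NaN
1  Eagles      29   Sara   27.0
2  Wolves      32    Ben    NaN
3   Hawks      41    Gus   33.0
4  Eagles      49   Sara   27.0
5   Hawks      28    Ben    NaN
group by team, min of points:
team
Eagles    22
Hawks     28
Wolves    32
Name: points, dtype: int64
Taking the sum of the resulting series gives 82.

82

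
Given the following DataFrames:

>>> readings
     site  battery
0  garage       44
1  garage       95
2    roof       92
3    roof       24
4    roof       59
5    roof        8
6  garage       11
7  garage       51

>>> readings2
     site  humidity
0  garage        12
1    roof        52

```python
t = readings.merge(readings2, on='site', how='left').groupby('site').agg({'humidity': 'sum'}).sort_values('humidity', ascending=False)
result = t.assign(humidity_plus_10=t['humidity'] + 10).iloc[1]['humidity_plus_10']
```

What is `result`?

58

merge on 'site' (how='left') → 8 rows:
     site  battery  humidity
0  garage       44        12
1  garage       95        12
2    roof       92        52
3    roof       24        52
4    roof       59        52
5    roof        8        52
6  garage       11        12
7  garage       51        12
group by site, sum of humidity:
        humidity
site            
garage        48
roof         208
sort by humidity descending:
        humidity
site            
roof         208
garage        48
add column humidity_plus_10 = t['humidity'] + 10:
        humidity  humidity_plus_10
site                              
roof         208               218
garage        48                58
Hence 58.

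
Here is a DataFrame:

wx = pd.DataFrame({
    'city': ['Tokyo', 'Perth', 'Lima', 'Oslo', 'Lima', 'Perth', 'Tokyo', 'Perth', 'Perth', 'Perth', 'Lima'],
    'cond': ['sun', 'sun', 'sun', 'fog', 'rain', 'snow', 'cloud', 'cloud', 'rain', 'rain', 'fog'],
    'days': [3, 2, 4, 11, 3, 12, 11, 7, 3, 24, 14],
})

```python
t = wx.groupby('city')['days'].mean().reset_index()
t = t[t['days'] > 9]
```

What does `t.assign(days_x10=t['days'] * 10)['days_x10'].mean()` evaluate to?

103.0

group by city, mean of days:
city
Lima      7.0
Oslo     11.0
Perth     9.6
Tokyo     7.0
Name: days, dtype: float64
reset_index():
    city  days
0   Lima   7.0
1   Oslo  11.0
2  Perth   9.6
3  Tokyo   7.0
filter rows where days > 9:
    city  days
1   Oslo  11.0
2  Perth   9.6
add column days_x10 = t['days'] * 10:
    city  days  days_x10
1   Oslo  11.0     110.0
2  Perth   9.6      96.0
Finally, mean of column 'days_x10' = 103.0.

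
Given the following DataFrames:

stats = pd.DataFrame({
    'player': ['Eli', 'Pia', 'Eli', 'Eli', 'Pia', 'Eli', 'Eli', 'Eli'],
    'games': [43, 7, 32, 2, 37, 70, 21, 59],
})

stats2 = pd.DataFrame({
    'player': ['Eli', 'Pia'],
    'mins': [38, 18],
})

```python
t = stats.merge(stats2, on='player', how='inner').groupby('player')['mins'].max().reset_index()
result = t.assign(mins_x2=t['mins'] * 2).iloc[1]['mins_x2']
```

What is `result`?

merge on 'player' (how='inner') → 8 rows:
  player  games  mins
0    Eli     43    38
1    Pia      7    18
2    Eli     32    38
3    Eli      2    38
4    Pia     37    18
5    Eli     70    38
6    Eli     21    38
7    Eli     59    38
group by player, max of mins:
player
Eli    38
Pia    18
Name: mins, dtype: int64
reset_index():
  player  mins
0    Eli    38
1    Pia    18
add column mins_x2 = t['mins'] * 2:
  player  mins  mins_x2
0    Eli    38       76
1    Pia    18       36
Hence 36.

36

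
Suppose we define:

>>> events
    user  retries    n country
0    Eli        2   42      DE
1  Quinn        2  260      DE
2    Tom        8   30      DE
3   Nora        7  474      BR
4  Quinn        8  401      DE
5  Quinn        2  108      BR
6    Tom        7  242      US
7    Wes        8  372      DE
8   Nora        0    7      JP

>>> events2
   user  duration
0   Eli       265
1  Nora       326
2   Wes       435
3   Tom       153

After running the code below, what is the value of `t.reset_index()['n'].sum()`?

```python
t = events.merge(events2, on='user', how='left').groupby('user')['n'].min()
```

559

merge on 'user' (how='left') → 9 rows:
    user  retries    n country  duration
0    Eli        2   42      DE     265.0
1  Quinn        2  260      DE       NaN
2    Tom        8   30      DE     153.0
3   Nora        7  474      BR     326.0
4  Quinn        8  401      DE       NaN
5  Quinn        2  108      BR       NaN
6    Tom        7  242      US     153.0
7    Wes        8  372      DE     435.0
8   Nora        0    7      JP     326.0
group by user, min of n:
user
Eli       42
Nora       7
Quinn    108
Tom       30
Wes      372
Name: n, dtype: int64
reset_index():
    user    n
0    Eli   42
1   Nora    7
2  Quinn  108
3    Tom   30
4    Wes  372
The sum of column 'n' is 559.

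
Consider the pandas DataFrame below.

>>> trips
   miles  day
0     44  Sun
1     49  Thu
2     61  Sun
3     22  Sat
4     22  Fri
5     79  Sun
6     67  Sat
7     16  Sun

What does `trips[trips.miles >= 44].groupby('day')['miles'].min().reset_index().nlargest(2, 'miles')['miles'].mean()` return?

filter rows where miles >= 44:
   miles  day
0     44  Sun
1     49  Thu
2     61  Sun
5     79  Sun
6     67  Sat
group by day, min of miles:
day
Sat    67
Sun    44
Thu    49
Name: miles, dtype: int64
reset_index():
   day  miles
0  Sat     67
1  Sun     44
2  Thu     49
take 2 rows with largest miles:
   day  miles
0  Sat     67
2  Thu     49

58.0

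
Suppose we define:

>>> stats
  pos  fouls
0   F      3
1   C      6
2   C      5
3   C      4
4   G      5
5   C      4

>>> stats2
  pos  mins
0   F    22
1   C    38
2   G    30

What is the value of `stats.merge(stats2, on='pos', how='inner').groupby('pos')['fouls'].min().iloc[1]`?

merge on 'pos' (how='inner') → 6 rows:
  pos  fouls  mins
0   F      3    22
1   C      6    38
2   C      5    38
3   C      4    38
4   G      5    30
5   C      4    38
group by pos, min of fouls:
pos
C    4
F    3
G    5
Name: fouls, dtype: int64
Taking the value at position 1 gives 3.

3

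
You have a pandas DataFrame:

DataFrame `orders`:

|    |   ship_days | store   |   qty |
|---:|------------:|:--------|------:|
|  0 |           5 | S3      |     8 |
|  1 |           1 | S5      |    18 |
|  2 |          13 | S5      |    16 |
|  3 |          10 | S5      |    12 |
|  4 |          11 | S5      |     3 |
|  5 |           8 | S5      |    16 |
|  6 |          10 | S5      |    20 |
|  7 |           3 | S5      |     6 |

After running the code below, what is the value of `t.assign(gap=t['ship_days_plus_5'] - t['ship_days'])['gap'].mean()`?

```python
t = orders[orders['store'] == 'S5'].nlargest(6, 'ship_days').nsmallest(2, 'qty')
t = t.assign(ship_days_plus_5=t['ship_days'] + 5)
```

filter rows where store == 'S5':
   ship_days store  qty
1          1    S5   18
2         13    S5   16
3         10    S5   12
4         11    S5    3
5          8    S5   16
6         10    S5   20
7          3    S5    6
take 6 rows with largest ship_days:
   ship_days store  qty
2         13    S5   16
4         11    S5    3
3         10    S5   12
6         10    S5   20
5          8    S5   16
7          3    S5    6
take 2 rows with smallest qty:
   ship_days store  qty
4         11    S5    3
7          3    S5    6
add column ship_days_plus_5 = t['ship_days'] + 5:
   ship_days store  qty  ship_days_plus_5
4         11    S5    3                16
7          3    S5    6                 8
add column gap = t['ship_days_plus_5'] - t['ship_days']:
   ship_days store  qty  ship_days_plus_5  gap
4         11    S5    3                16    5
7          3    S5    6                 8    5
Reading off the mean of column 'gap', we get 5.0.

5.0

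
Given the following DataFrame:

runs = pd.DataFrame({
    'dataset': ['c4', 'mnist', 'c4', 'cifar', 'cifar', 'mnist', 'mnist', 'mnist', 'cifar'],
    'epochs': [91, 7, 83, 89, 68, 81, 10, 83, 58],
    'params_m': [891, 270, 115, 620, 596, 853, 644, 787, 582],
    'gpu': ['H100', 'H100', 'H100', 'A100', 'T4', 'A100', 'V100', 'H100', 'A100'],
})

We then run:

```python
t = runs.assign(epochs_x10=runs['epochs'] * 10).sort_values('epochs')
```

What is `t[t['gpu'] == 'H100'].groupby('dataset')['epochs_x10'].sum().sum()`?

add column epochs_x10 = runs['epochs'] * 10:
  dataset  epochs  params_m   gpu  epochs_x10
0      c4      91       891  H100         910
1   mnist       7       270  H100          70
2      c4      83       115  H100         830
3   cifar      89       620  A100         890
4   cifar      68       596    T4         680
5   mnist      81       853  A100         810
6   mnist      10       644  V100         100
7   mnist      83       787  H100         830
8   cifar      58       582  A100         580
sort by epochs:
  dataset  epochs  params_m   gpu  epochs_x10
1   mnist       7       270  H100          70
6   mnist      10       644  V100         100
8   cifar      58       582  A100         580
4   cifar      68       596    T4         680
5   mnist      81       853  A100         810
2      c4      83       115  H100         830
7   mnist      83       787  H100         830
3   cifar      89       620  A100         890
0      c4      91       891  H100         910
filter rows where gpu == 'H100':
  dataset  epochs  params_m   gpu  epochs_x10
1   mnist       7       270  H100          70
2      c4      83       115  H100         830
7   mnist      83       787  H100         830
0      c4      91       891  H100         910
group by dataset, sum of epochs_x10:
dataset
c4       1740
mnist     900
Name: epochs_x10, dtype: int64
Hence 2640.

2640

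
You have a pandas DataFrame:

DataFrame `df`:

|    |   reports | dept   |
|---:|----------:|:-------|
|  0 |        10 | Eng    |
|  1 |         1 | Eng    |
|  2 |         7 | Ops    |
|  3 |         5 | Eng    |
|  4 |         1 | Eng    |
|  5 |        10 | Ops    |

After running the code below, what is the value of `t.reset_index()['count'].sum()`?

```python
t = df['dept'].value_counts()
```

6

value_counts of dept:
dept
Eng    4
Ops    2
Name: count, dtype: int64
reset_index():
  dept  count
0  Eng      4
1  Ops      2
Then the sum of column 'count': 6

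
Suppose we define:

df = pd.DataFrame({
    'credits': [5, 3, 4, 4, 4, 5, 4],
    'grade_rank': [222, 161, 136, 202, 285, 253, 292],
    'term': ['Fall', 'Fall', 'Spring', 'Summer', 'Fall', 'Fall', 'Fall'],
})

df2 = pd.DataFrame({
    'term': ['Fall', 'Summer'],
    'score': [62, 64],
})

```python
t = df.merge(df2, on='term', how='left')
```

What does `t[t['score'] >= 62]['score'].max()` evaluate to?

64.0

merge on 'term' (how='left') → 7 rows:
   credits  grade_rank    term  score
0        5         222    Fall   62.0
1        3         161    Fall   62.0
2        4         136  Spring    NaN
3        4         202  Summer   64.0
4        4         285    Fall   62.0
5        5         253    Fall   62.0
6        4         292    Fall   62.0
filter rows where score >= 62:
   credits  grade_rank    term  score
0        5         222    Fall   62.0
1        3         161    Fall   62.0
3        4         202  Summer   64.0
4        4         285    Fall   62.0
5        5         253    Fall   62.0
6        4         292    Fall   62.0
Reading off the max of column 'score', we get 64.0.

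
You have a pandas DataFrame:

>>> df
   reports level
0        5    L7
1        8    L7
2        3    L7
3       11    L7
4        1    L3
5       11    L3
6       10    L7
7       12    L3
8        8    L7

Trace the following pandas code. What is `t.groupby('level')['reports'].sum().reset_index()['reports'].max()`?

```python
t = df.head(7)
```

37

take first 7 rows:
   reports level
0        5    L7
1        8    L7
2        3    L7
3       11    L7
4        1    L3
5       11    L3
6       10    L7
group by level, sum of reports:
level
L3    12
L7    37
Name: reports, dtype: int64
reset_index():
  level  reports
0    L3       12
1    L7       37
Finally, max of column 'reports' = 37.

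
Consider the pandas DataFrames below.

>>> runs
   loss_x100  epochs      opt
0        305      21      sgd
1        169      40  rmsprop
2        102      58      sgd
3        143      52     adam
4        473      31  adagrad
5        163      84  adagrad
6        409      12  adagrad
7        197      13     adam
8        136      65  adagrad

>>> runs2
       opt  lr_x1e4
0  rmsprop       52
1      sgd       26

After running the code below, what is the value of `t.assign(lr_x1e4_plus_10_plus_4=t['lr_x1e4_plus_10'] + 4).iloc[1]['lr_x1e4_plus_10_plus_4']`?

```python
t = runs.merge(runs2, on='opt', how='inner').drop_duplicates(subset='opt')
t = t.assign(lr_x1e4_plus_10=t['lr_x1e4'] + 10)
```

merge on 'opt' (how='inner') → 3 rows:
   loss_x100  epochs      opt  lr_x1e4
0        305      21      sgd       26
1        169      40  rmsprop       52
2        102      58      sgd       26
drop duplicate opt (keep=first):
   loss_x100  epochs      opt  lr_x1e4
0        305      21      sgd       26
1        169      40  rmsprop       52
add column lr_x1e4_plus_10 = t['lr_x1e4'] + 10:
   loss_x100  epochs      opt  lr_x1e4  lr_x1e4_plus_10
0        305      21      sgd       26               36
1        169      40  rmsprop       52               62
add column lr_x1e4_plus_10_plus_4 = t['lr_x1e4_plus_10'] + 4:
   loss_x100  epochs      opt  lr_x1e4  lr_x1e4_plus_10  lr_x1e4_plus_10_plus_4
0        305      21      sgd       26               36                      40
1        169      40  rmsprop       52               62                      66
Finally, value at position 1, column 'lr_x1e4_plus_10_plus_4' = 66.

66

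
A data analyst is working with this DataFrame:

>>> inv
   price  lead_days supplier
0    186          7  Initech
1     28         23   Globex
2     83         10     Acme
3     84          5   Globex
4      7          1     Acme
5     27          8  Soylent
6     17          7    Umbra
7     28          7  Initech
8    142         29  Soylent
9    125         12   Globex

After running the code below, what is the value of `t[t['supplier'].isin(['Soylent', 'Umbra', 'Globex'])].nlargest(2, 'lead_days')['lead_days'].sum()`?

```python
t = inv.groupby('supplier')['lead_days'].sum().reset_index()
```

group by supplier, sum of lead_days:
supplier
Acme       11
Globex     40
Initech    14
Soylent    37
Umbra       7
Name: lead_days, dtype: int64
reset_index():
  supplier  lead_days
0     Acme         11
1   Globex         40
2  Initech         14
3  Soylent         37
4    Umbra          7
filter rows where supplier in ['Soylent', 'Umbra', 'Globex']:
  supplier  lead_days
1   Globex         40
3  Soylent         37
4    Umbra          7
take 2 rows with largest lead_days:
  supplier  lead_days
1   Globex         40
3  Soylent         37
Finally, sum of column 'lead_days' = 77.

77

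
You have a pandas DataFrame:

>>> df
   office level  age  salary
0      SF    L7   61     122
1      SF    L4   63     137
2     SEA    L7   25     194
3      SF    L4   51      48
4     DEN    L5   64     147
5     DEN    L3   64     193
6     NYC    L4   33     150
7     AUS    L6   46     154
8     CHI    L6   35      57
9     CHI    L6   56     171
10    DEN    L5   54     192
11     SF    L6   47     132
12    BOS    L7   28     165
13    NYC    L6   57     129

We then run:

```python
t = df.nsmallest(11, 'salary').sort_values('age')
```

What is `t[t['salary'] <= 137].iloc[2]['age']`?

take 11 rows with smallest salary:
   office level  age  salary
3      SF    L4   51      48
8     CHI    L6   35      57
0      SF    L7   61     122
13    NYC    L6   57     129
11     SF    L6   47     132
1      SF    L4   63     137
4     DEN    L5   64     147
6     NYC    L4   33     150
7     AUS    L6   46     154
12    BOS    L7   28     165
9     CHI    L6   56     171
sort by age:
   office level  age  salary
12    BOS    L7   28     165
6     NYC    L4   33     150
8     CHI    L6   35      57
7     AUS    L6   46     154
11     SF    L6   47     132
3      SF    L4   51      48
9     CHI    L6   56     171
13    NYC    L6   57     129
0      SF    L7   61     122
1      SF    L4   63     137
4     DEN    L5   64     147
filter rows where salary <= 137:
   office level  age  salary
8     CHI    L6   35      57
11     SF    L6   47     132
3      SF    L4   51      48
13    NYC    L6   57     129
0      SF    L7   61     122
1      SF    L4   63     137
Taking the value at position 2, column 'age' gives 51.

51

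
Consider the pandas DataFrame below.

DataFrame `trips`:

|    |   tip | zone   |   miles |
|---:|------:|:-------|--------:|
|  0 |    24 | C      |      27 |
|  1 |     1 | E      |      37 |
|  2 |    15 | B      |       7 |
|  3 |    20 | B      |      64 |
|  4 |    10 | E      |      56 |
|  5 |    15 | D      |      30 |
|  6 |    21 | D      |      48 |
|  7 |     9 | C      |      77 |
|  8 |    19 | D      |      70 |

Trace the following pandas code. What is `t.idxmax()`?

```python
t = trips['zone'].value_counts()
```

value_counts of zone:
zone
D    3
C    2
E    2
B    2
Name: count, dtype: int64

D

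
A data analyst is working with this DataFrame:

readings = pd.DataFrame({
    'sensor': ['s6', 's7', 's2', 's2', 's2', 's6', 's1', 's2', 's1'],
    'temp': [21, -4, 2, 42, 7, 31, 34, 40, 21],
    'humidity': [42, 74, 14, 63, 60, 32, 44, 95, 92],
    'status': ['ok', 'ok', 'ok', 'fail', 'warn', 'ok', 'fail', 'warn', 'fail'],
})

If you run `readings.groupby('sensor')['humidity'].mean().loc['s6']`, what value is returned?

group by sensor, mean of humidity:
sensor
s1    68.0
s2    58.0
s6    37.0
s7    74.0
Name: humidity, dtype: float64

37.0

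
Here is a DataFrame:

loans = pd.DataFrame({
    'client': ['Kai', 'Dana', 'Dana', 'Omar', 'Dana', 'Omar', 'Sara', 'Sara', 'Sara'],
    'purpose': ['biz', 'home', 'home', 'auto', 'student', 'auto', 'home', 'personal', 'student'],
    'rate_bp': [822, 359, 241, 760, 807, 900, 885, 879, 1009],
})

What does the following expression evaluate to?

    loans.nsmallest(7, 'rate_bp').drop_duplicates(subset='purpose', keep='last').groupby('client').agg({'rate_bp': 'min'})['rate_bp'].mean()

take 7 rows with smallest rate_bp:
  client   purpose  rate_bp
2   Dana      home      241
1   Dana      home      359
3   Omar      auto      760
4   Dana   student      807
0    Kai       biz      822
7   Sara  personal      879
6   Sara      home      885
drop duplicate purpose (keep=last):
  client   purpose  rate_bp
3   Omar      auto      760
4   Dana   student      807
0    Kai       biz      822
7   Sara  personal      879
6   Sara      home      885
group by client, min of rate_bp:
        rate_bp
client         
Dana        807
Kai         822
Omar        760
Sara        879
Reading off the mean of column 'rate_bp', we get 817.0.

817.0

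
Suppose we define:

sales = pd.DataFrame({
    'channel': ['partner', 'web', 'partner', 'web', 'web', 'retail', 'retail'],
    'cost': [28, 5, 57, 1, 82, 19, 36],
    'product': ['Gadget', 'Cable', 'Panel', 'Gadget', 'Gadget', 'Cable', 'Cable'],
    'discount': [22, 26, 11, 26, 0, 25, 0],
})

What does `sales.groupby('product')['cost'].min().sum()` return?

63

group by product, min of cost:
product
Cable      5
Gadget     1
Panel     57
Name: cost, dtype: int64
Then the sum of the resulting series: 63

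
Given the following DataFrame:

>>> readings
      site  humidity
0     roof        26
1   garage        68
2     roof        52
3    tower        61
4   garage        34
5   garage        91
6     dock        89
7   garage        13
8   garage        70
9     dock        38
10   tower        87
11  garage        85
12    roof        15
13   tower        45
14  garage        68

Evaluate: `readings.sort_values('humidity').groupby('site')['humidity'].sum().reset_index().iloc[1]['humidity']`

sort by humidity:
      site  humidity
7   garage        13
12    roof        15
0     roof        26
4   garage        34
9     dock        38
13   tower        45
2     roof        52
3    tower        61
1   garage        68
14  garage        68
8   garage        70
11  garage        85
10   tower        87
6     dock        89
5   garage        91
group by site, sum of humidity:
site
dock      127
garage    429
roof       93
tower     193
Name: humidity, dtype: int64
reset_index():
     site  humidity
0    dock       127
1  garage       429
2    roof        93
3   tower       193
Hence 429.

429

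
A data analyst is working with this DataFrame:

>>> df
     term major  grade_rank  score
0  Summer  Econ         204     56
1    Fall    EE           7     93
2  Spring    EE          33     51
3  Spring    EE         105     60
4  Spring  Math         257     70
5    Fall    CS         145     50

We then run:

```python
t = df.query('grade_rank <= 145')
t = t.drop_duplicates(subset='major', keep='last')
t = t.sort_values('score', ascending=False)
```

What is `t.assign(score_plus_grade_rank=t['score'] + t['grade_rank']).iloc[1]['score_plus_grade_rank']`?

filter rows where grade_rank <= 145:
     term major  grade_rank  score
1    Fall    EE           7     93
2  Spring    EE          33     51
3  Spring    EE         105     60
5    Fall    CS         145     50
drop duplicate major (keep=last):
     term major  grade_rank  score
3  Spring    EE         105     60
5    Fall    CS         145     50
sort by score descending:
     term major  grade_rank  score
3  Spring    EE         105     60
5    Fall    CS         145     50
add column score_plus_grade_rank = t['score'] + t['grade_rank']:
     term major  grade_rank  score  score_plus_grade_rank
3  Spring    EE         105     60                    165
5    Fall    CS         145     50                    195

195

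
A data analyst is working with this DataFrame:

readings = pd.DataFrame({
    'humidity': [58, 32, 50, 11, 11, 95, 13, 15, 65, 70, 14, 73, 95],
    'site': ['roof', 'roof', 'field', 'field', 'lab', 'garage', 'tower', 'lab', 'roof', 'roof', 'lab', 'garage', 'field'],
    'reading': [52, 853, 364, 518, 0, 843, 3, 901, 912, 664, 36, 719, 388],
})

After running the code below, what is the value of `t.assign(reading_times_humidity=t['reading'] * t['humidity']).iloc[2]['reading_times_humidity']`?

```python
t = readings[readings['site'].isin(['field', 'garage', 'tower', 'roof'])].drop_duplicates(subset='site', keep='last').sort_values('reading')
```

filter rows where site in ['field', 'garage', 'tower', 'roof']:
    humidity    site  reading
0         58    roof       52
1         32    roof      853
2         50   field      364
3         11   field      518
5         95  garage      843
6         13   tower        3
8         65    roof      912
9         70    roof      664
11        73  garage      719
12        95   field      388
drop duplicate site (keep=last):
    humidity    site  reading
6         13   tower        3
9         70    roof      664
11        73  garage      719
12        95   field      388
sort by reading:
    humidity    site  reading
6         13   tower        3
12        95   field      388
9         70    roof      664
11        73  garage      719
add column reading_times_humidity = t['reading'] * t['humidity']:
    humidity    site  reading  reading_times_humidity
6         13   tower        3                      39
12        95   field      388                   36860
9         70    roof      664                   46480
11        73  garage      719                   52487

46480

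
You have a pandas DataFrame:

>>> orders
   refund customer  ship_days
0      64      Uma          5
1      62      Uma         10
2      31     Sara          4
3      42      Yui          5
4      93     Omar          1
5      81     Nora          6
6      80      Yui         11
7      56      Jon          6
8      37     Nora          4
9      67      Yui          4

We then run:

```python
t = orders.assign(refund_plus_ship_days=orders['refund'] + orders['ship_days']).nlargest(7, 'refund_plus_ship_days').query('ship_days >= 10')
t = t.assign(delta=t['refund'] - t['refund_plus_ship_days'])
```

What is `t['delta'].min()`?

add column refund_plus_ship_days = orders['refund'] + orders['ship_days']:
   refund customer  ship_days  refund_plus_ship_days
0      64      Uma          5                     69
1      62      Uma         10                     72
2      31     Sara          4                     35
3      42      Yui          5                     47
4      93     Omar          1                     94
5      81     Nora          6                     87
6      80      Yui         11                     91
7      56      Jon          6                     62
8      37     Nora          4                     41
9      67      Yui          4                     71
take 7 rows with largest refund_plus_ship_days:
   refund customer  ship_days  refund_plus_ship_days
4      93     Omar          1                     94
6      80      Yui         11                     91
5      81     Nora          6                     87
1      62      Uma         10                     72
9      67      Yui          4                     71
0      64      Uma          5                     69
7      56      Jon          6                     62
filter rows where ship_days >= 10:
   refund customer  ship_days  refund_plus_ship_days
6      80      Yui         11                     91
1      62      Uma         10                     72
add column delta = t['refund'] - t['refund_plus_ship_days']:
   refund customer  ship_days  refund_plus_ship_days  delta
6      80      Yui         11                     91    -11
1      62      Uma         10                     72    -10
So min() = -11.

-11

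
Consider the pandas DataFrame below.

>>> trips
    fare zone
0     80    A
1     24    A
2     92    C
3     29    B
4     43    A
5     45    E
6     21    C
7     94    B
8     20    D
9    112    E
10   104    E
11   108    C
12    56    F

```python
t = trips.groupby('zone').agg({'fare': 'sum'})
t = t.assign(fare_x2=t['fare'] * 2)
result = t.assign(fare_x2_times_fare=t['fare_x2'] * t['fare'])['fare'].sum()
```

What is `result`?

group by zone, sum of fare:
      fare
zone      
A      147
B      123
C      221
D       20
E      261
F       56
add column fare_x2 = t['fare'] * 2:
      fare  fare_x2
zone               
A      147      294
B      123      246
C      221      442
D       20       40
E      261      522
F       56      112
add column fare_x2_times_fare = t['fare_x2'] * t['fare']:
      fare  fare_x2  fare_x2_times_fare
zone                                   
A      147      294               43218
B      123      246               30258
C      221      442               97682
D       20       40                 800
E      261      522              136242
F       56      112                6272
Finally, sum of column 'fare' = 828.

828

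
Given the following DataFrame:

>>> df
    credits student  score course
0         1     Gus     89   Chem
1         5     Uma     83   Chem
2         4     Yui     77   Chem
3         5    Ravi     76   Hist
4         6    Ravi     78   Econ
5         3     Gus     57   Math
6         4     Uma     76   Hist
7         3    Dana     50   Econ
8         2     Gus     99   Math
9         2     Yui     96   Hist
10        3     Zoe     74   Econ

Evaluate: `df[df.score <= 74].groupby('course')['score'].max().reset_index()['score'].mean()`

filter rows where score <= 74:
    credits student  score course
5         3     Gus     57   Math
7         3    Dana     50   Econ
10        3     Zoe     74   Econ
group by course, max of score:
course
Econ    74
Math    57
Name: score, dtype: int64
reset_index():
  course  score
0   Econ     74
1   Math     57
mean of column 'score' → 65.5

65.5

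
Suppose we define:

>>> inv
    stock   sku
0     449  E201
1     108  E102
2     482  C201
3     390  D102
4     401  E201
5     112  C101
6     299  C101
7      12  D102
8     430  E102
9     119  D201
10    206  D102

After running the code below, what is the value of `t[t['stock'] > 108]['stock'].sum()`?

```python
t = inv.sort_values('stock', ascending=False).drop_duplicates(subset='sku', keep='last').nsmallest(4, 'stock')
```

231

sort by stock descending:
    stock   sku
2     482  C201
0     449  E201
8     430  E102
4     401  E201
3     390  D102
6     299  C101
10    206  D102
9     119  D201
5     112  C101
1     108  E102
7      12  D102
drop duplicate sku (keep=last):
   stock   sku
2    482  C201
4    401  E201
9    119  D201
5    112  C101
1    108  E102
7     12  D102
take 4 rows with smallest stock:
   stock   sku
7     12  D102
1    108  E102
5    112  C101
9    119  D201
filter rows where stock > 108:
   stock   sku
5    112  C101
9    119  D201
So sum() = 231.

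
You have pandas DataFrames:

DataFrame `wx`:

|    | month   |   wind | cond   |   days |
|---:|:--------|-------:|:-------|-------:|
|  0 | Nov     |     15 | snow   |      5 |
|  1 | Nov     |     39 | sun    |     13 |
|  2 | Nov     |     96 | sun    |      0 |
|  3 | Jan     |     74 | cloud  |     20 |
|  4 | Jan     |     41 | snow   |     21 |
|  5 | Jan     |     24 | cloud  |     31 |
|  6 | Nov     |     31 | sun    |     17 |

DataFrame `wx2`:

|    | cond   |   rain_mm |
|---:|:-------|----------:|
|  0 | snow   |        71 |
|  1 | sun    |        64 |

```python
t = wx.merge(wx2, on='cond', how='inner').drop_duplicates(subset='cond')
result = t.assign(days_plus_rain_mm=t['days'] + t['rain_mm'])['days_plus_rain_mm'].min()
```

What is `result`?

merge on 'cond' (how='inner') → 5 rows:
  month  wind  cond  days  rain_mm
0   Nov    15  snow     5       71
1   Nov    39   sun    13       64
2   Nov    96   sun     0       64
3   Jan    41  snow    21       71
4   Nov    31   sun    17       64
drop duplicate cond (keep=first):
  month  wind  cond  days  rain_mm
0   Nov    15  snow     5       71
1   Nov    39   sun    13       64
add column days_plus_rain_mm = t['days'] + t['rain_mm']:
  month  wind  cond  days  rain_mm  days_plus_rain_mm
0   Nov    15  snow     5       71                 76
1   Nov    39   sun    13       64                 77
The min of column 'days_plus_rain_mm' is 76.

76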